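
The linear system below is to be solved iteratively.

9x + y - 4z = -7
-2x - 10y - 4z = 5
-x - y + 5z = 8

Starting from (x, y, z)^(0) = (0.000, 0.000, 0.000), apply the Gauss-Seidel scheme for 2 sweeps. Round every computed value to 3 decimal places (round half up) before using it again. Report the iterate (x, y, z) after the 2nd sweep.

Iteration 1:
  x = (-7 - (1)·0.000 - (-4)·0.000) / (9) = -0.778
  y = (5 - (-2)·-0.778 - (-4)·0.000) / (-10) = -0.344
  z = (8 - (-1)·-0.778 - (-1)·-0.344) / (5) = 1.376
Iteration 2:
  x = (-7 - (1)·-0.344 - (-4)·1.376) / (9) = -0.128
  y = (5 - (-2)·-0.128 - (-4)·1.376) / (-10) = -1.025
  z = (8 - (-1)·-0.128 - (-1)·-1.025) / (5) = 1.369

(-0.128, -1.025, 1.369)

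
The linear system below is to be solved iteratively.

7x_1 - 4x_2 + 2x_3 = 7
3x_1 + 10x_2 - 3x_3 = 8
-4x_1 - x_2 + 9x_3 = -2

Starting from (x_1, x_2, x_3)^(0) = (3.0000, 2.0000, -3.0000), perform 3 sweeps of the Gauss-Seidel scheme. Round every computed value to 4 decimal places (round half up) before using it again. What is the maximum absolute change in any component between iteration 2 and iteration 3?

Iteration 1:
  x_1 = (7 - (-4)·2.0000 - (2)·-3.0000) / (7) = 3.0000
  x_2 = (8 - (3)·3.0000 - (-3)·-3.0000) / (10) = -1.0000
  x_3 = (-2 - (-4)·3.0000 - (-1)·-1.0000) / (9) = 1.0000
Iteration 2:
  x_1 = (7 - (-4)·-1.0000 - (2)·1.0000) / (7) = 0.1429
  x_2 = (8 - (3)·0.1429 - (-3)·1.0000) / (10) = 1.0571
  x_3 = (-2 - (-4)·0.1429 - (-1)·1.0571) / (9) = -0.0413
Iteration 3:
  x_1 = (7 - (-4)·1.0571 - (2)·-0.0413) / (7) = 1.6159
  x_2 = (8 - (3)·1.6159 - (-3)·-0.0413) / (10) = 0.3028
  x_3 = (-2 - (-4)·1.6159 - (-1)·0.3028) / (9) = 0.5296
Change: (1.4730, -0.7543, 0.5709) → max |·| = 1.4730

1.4730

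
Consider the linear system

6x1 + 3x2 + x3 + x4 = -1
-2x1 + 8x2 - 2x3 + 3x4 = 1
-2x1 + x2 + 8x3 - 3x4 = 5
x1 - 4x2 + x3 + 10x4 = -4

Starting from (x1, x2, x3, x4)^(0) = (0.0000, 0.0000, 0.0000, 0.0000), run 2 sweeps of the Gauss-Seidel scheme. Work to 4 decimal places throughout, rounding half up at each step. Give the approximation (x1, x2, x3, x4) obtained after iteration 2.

(-0.2359, 0.3620, 0.3680, -0.2684)

Iteration 1:
  x1 = (-1 - (3)·0.0000 - (1)·0.0000 - (1)·0.0000) / (6) = -0.1667
  x2 = (1 - (-2)·-0.1667 - (-2)·0.0000 - (3)·0.0000) / (8) = 0.0833
  x3 = (5 - (-2)·-0.1667 - (1)·0.0833 - (-3)·0.0000) / (8) = 0.5729
  x4 = (-4 - (1)·-0.1667 - (-4)·0.0833 - (1)·0.5729) / (10) = -0.4073
Iteration 2:
  x1 = (-1 - (3)·0.0833 - (1)·0.5729 - (1)·-0.4073) / (6) = -0.2359
  x2 = (1 - (-2)·-0.2359 - (-2)·0.5729 - (3)·-0.4073) / (8) = 0.3620
  x3 = (5 - (-2)·-0.2359 - (1)·0.3620 - (-3)·-0.4073) / (8) = 0.3680
  x4 = (-4 - (1)·-0.2359 - (-4)·0.3620 - (1)·0.3680) / (10) = -0.2684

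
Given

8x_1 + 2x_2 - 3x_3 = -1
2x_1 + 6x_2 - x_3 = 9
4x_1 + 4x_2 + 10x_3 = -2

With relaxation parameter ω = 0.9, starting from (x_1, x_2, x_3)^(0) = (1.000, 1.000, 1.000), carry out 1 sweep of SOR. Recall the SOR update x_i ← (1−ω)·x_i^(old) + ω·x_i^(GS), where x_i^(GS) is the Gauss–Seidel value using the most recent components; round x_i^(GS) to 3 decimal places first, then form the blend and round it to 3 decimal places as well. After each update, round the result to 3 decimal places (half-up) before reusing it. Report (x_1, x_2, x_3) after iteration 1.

Iteration 1:
  x_1: GS value = (-1 - (2)·1.000 - (-3)·1.000) / (8) = 0.000;  x_1 ← (1−ω)·1.000 + ω·0.000 = 0.100
  x_2: GS value = (9 - (2)·0.100 - (-1)·1.000) / (6) = 1.633;  x_2 ← (1−ω)·1.000 + ω·1.633 = 1.570
  x_3: GS value = (-2 - (4)·0.100 - (4)·1.570) / (10) = -0.868;  x_3 ← (1−ω)·1.000 + ω·-0.868 = -0.681

(0.100, 1.570, -0.681)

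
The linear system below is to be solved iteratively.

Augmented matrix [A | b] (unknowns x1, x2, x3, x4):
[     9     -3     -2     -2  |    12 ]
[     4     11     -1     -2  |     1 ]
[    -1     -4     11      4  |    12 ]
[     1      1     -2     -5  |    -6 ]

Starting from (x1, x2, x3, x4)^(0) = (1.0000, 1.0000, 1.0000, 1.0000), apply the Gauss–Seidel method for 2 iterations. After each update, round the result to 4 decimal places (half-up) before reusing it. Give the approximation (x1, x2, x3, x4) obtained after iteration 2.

Iteration 1:
  x1 = (12 - (-3)·1.0000 - (-2)·1.0000 - (-2)·1.0000) / (9) = 2.1111
  x2 = (1 - (4)·2.1111 - (-1)·1.0000 - (-2)·1.0000) / (11) = -0.4040
  x3 = (12 - (-1)·2.1111 - (-4)·-0.4040 - (4)·1.0000) / (11) = 0.7723
  x4 = (-6 - (1)·2.1111 - (1)·-0.4040 - (-2)·0.7723) / (-5) = 1.2325
Iteration 2:
  x1 = (12 - (-3)·-0.4040 - (-2)·0.7723 - (-2)·1.2325) / (9) = 1.6442
  x2 = (1 - (4)·1.6442 - (-1)·0.7723 - (-2)·1.2325) / (11) = -0.2127
  x3 = (12 - (-1)·1.6442 - (-4)·-0.2127 - (4)·1.2325) / (11) = 0.7149
  x4 = (-6 - (1)·1.6442 - (1)·-0.2127 - (-2)·0.7149) / (-5) = 1.2003

(1.6442, -0.2127, 0.7149, 1.2003)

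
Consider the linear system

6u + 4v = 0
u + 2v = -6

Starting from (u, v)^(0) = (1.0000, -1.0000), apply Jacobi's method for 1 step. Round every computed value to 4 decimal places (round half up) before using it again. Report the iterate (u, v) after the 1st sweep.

Iteration 1:
  u = (0 - (4)·-1.0000) / (6) = 0.6667
  v = (-6 - (1)·1.0000) / (2) = -3.5000

(0.6667, -3.5000)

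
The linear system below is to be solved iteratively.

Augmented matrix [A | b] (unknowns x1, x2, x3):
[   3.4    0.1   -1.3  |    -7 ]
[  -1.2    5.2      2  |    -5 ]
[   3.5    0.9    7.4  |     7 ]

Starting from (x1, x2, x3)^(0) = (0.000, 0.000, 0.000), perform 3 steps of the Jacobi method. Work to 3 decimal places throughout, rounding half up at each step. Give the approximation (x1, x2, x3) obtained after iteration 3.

Iteration 1:
  x1 = (-7 - (0.1)·0.000 - (-1.3)·0.000) / (3.4) = -2.059
  x2 = (-5 - (-1.2)·0.000 - (2)·0.000) / (5.2) = -0.962
  x3 = (7 - (3.5)·0.000 - (0.9)·0.000) / (7.4) = 0.946
Iteration 2:
  x1 = (-7 - (0.1)·-0.962 - (-1.3)·0.946) / (3.4) = -1.669
  x2 = (-5 - (-1.2)·-2.059 - (2)·0.946) / (5.2) = -1.801
  x3 = (7 - (3.5)·-2.059 - (0.9)·-0.962) / (7.4) = 2.037
Iteration 3:
  x1 = (-7 - (0.1)·-1.801 - (-1.3)·2.037) / (3.4) = -1.227
  x2 = (-5 - (-1.2)·-1.669 - (2)·2.037) / (5.2) = -2.130
  x3 = (7 - (3.5)·-1.669 - (0.9)·-1.801) / (7.4) = 1.954

(-1.227, -2.130, 1.954)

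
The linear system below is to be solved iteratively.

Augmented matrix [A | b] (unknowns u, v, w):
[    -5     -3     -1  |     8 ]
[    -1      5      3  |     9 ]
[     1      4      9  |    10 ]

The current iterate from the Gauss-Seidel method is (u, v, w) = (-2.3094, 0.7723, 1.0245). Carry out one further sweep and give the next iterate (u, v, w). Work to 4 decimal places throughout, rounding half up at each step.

(-2.2683, 0.7316, 1.0380)

One sweep:
  u = (8 - (-3)·0.7723 - (-1)·1.0245) / (-5) = -2.2683
  v = (9 - (-1)·-2.2683 - (3)·1.0245) / (5) = 0.7316
  w = (10 - (1)·-2.2683 - (4)·0.7316) / (9) = 1.0380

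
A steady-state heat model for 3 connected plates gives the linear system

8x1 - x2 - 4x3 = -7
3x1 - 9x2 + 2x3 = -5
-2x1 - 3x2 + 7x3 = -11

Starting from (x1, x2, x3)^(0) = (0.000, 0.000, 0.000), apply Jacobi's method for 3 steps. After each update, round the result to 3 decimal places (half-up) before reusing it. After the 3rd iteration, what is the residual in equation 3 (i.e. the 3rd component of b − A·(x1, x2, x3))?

Iteration 1:
  x1 = (-7 - (-1)·0.000 - (-4)·0.000) / (8) = -0.875
  x2 = (-5 - (3)·0.000 - (2)·0.000) / (-9) = 0.556
  x3 = (-11 - (-2)·0.000 - (-3)·0.000) / (7) = -1.571
Iteration 2:
  x1 = (-7 - (-1)·0.556 - (-4)·-1.571) / (8) = -1.591
  x2 = (-5 - (3)·-0.875 - (2)·-1.571) / (-9) = -0.085
  x3 = (-11 - (-2)·-0.875 - (-3)·0.556) / (7) = -1.583
Iteration 3:
  x1 = (-7 - (-1)·-0.085 - (-4)·-1.583) / (8) = -1.677
  x2 = (-5 - (3)·-1.591 - (2)·-1.583) / (-9) = -0.327
  x3 = (-11 - (-2)·-1.591 - (-3)·-0.085) / (7) = -2.062
Residual b − A·x = (-2.159, 1.212, -0.901)

-0.901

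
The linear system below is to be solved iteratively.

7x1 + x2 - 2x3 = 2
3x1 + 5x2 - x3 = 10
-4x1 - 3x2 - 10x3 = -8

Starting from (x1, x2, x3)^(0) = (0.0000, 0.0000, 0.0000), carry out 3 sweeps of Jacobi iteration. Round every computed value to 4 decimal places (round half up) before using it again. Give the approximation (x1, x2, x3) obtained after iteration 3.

Iteration 1:
  x1 = (2 - (1)·0.0000 - (-2)·0.0000) / (7) = 0.2857
  x2 = (10 - (3)·0.0000 - (-1)·0.0000) / (5) = 2.0000
  x3 = (-8 - (-4)·0.0000 - (-3)·0.0000) / (-10) = 0.8000
Iteration 2:
  x1 = (2 - (1)·2.0000 - (-2)·0.8000) / (7) = 0.2286
  x2 = (10 - (3)·0.2857 - (-1)·0.8000) / (5) = 1.9886
  x3 = (-8 - (-4)·0.2857 - (-3)·2.0000) / (-10) = 0.0857
Iteration 3:
  x1 = (2 - (1)·1.9886 - (-2)·0.0857) / (7) = 0.0261
  x2 = (10 - (3)·0.2286 - (-1)·0.0857) / (5) = 1.8800
  x3 = (-8 - (-4)·0.2286 - (-3)·1.9886) / (-10) = 0.1120

(0.0261, 1.8800, 0.1120)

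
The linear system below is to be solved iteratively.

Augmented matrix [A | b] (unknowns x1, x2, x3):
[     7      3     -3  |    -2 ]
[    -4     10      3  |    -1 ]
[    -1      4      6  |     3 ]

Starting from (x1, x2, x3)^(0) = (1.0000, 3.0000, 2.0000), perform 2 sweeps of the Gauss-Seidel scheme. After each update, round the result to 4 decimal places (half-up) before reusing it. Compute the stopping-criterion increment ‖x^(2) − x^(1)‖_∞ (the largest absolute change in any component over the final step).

Iteration 1:
  x1 = (-2 - (3)·3.0000 - (-3)·2.0000) / (7) = -0.7143
  x2 = (-1 - (-4)·-0.7143 - (3)·2.0000) / (10) = -0.9857
  x3 = (3 - (-1)·-0.7143 - (4)·-0.9857) / (6) = 1.0381
Iteration 2:
  x1 = (-2 - (3)·-0.9857 - (-3)·1.0381) / (7) = 0.5816
  x2 = (-1 - (-4)·0.5816 - (3)·1.0381) / (10) = -0.1788
  x3 = (3 - (-1)·0.5816 - (4)·-0.1788) / (6) = 0.7161
Change: (1.2959, 0.8069, -0.3220) → max |·| = 1.2959

1.2959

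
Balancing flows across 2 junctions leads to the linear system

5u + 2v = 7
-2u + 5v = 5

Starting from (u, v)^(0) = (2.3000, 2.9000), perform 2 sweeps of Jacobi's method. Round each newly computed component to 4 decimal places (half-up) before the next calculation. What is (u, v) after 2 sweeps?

Iteration 1:
  u = (7 - (2)·2.9000) / (5) = 0.2400
  v = (5 - (-2)·2.3000) / (5) = 1.9200
Iteration 2:
  u = (7 - (2)·1.9200) / (5) = 0.6320
  v = (5 - (-2)·0.2400) / (5) = 1.0960

(0.6320, 1.0960)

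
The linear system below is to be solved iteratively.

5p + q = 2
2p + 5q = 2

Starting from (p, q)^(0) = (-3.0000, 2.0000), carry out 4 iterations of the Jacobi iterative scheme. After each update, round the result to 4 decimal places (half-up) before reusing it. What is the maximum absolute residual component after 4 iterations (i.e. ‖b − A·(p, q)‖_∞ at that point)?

0.0960

Iteration 1:
  p = (2 - (1)·2.0000) / (5) = 0.0000
  q = (2 - (2)·-3.0000) / (5) = 1.6000
Iteration 2:
  p = (2 - (1)·1.6000) / (5) = 0.0800
  q = (2 - (2)·0.0000) / (5) = 0.4000
Iteration 3:
  p = (2 - (1)·0.4000) / (5) = 0.3200
  q = (2 - (2)·0.0800) / (5) = 0.3680
Iteration 4:
  p = (2 - (1)·0.3680) / (5) = 0.3264
  q = (2 - (2)·0.3200) / (5) = 0.2720
Residual b − A·x = (0.0960, -0.0128); ∞-norm = 0.0960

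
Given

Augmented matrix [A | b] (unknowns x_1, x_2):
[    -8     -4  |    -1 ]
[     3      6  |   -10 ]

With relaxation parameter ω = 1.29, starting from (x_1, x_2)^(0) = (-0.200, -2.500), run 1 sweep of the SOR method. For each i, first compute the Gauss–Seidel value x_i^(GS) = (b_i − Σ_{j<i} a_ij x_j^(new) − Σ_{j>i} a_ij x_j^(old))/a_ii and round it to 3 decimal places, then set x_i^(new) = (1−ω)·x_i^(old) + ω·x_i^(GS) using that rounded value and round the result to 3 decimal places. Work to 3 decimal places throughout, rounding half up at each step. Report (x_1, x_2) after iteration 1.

(1.832, -2.607)

Iteration 1:
  x_1: GS value = (-1 - (-4)·-2.500) / (-8) = 1.375;  x_1 ← (1−ω)·-0.200 + ω·1.375 = 1.832
  x_2: GS value = (-10 - (3)·1.832) / (6) = -2.583;  x_2 ← (1−ω)·-2.500 + ω·-2.583 = -2.607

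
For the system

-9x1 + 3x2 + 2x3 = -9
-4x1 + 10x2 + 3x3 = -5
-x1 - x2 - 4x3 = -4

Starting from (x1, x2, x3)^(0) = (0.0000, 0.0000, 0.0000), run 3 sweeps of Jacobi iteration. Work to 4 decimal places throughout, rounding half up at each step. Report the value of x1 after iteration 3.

1.0611

Iteration 1:
  x1 = (-9 - (3)·0.0000 - (2)·0.0000) / (-9) = 1.0000
  x2 = (-5 - (-4)·0.0000 - (3)·0.0000) / (10) = -0.5000
  x3 = (-4 - (-1)·0.0000 - (-1)·0.0000) / (-4) = 1.0000
Iteration 2:
  x1 = (-9 - (3)·-0.5000 - (2)·1.0000) / (-9) = 1.0556
  x2 = (-5 - (-4)·1.0000 - (3)·1.0000) / (10) = -0.4000
  x3 = (-4 - (-1)·1.0000 - (-1)·-0.5000) / (-4) = 0.8750
Iteration 3:
  x1 = (-9 - (3)·-0.4000 - (2)·0.8750) / (-9) = 1.0611
  x2 = (-5 - (-4)·1.0556 - (3)·0.8750) / (10) = -0.3403
  x3 = (-4 - (-1)·1.0556 - (-1)·-0.4000) / (-4) = 0.8361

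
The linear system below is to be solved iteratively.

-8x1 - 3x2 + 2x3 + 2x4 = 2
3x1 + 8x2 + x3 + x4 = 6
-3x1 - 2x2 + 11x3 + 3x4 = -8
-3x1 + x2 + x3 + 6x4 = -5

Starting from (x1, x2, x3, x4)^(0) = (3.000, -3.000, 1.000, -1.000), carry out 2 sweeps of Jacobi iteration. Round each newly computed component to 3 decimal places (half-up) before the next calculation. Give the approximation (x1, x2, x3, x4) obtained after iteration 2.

(0.095, 0.320, -0.830, -0.303)

Iteration 1:
  x1 = (2 - (-3)·-3.000 - (2)·1.000 - (2)·-1.000) / (-8) = 0.875
  x2 = (6 - (3)·3.000 - (1)·1.000 - (1)·-1.000) / (8) = -0.375
  x3 = (-8 - (-3)·3.000 - (-2)·-3.000 - (3)·-1.000) / (11) = -0.182
  x4 = (-5 - (-3)·3.000 - (1)·-3.000 - (1)·1.000) / (6) = 1.000
Iteration 2:
  x1 = (2 - (-3)·-0.375 - (2)·-0.182 - (2)·1.000) / (-8) = 0.095
  x2 = (6 - (3)·0.875 - (1)·-0.182 - (1)·1.000) / (8) = 0.320
  x3 = (-8 - (-3)·0.875 - (-2)·-0.375 - (3)·1.000) / (11) = -0.830
  x4 = (-5 - (-3)·0.875 - (1)·-0.375 - (1)·-0.182) / (6) = -0.303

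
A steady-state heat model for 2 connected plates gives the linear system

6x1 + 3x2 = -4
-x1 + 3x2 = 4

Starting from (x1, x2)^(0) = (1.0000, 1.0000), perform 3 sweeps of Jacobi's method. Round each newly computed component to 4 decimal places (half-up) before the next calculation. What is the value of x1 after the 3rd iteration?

Iteration 1:
  x1 = (-4 - (3)·1.0000) / (6) = -1.1667
  x2 = (4 - (-1)·1.0000) / (3) = 1.6667
Iteration 2:
  x1 = (-4 - (3)·1.6667) / (6) = -1.5000
  x2 = (4 - (-1)·-1.1667) / (3) = 0.9444
Iteration 3:
  x1 = (-4 - (3)·0.9444) / (6) = -1.1389
  x2 = (4 - (-1)·-1.5000) / (3) = 0.8333

-1.1389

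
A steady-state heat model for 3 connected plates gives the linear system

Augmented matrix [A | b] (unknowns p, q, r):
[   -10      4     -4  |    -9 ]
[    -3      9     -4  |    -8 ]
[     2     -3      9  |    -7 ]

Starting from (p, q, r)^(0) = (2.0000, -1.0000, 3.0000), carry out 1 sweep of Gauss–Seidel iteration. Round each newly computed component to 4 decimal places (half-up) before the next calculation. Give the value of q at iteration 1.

Iteration 1:
  p = (-9 - (4)·-1.0000 - (-4)·3.0000) / (-10) = -0.7000
  q = (-8 - (-3)·-0.7000 - (-4)·3.0000) / (9) = 0.2111
  r = (-7 - (2)·-0.7000 - (-3)·0.2111) / (9) = -0.5519

0.2111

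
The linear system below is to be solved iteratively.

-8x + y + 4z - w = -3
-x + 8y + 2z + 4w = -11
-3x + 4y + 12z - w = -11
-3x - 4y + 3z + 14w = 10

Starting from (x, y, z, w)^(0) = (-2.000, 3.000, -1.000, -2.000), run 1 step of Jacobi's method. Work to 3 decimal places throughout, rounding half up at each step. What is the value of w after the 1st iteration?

Iteration 1:
  x = (-3 - (1)·3.000 - (4)·-1.000 - (-1)·-2.000) / (-8) = 0.500
  y = (-11 - (-1)·-2.000 - (2)·-1.000 - (4)·-2.000) / (8) = -0.375
  z = (-11 - (-3)·-2.000 - (4)·3.000 - (-1)·-2.000) / (12) = -2.583
  w = (10 - (-3)·-2.000 - (-4)·3.000 - (3)·-1.000) / (14) = 1.357

1.357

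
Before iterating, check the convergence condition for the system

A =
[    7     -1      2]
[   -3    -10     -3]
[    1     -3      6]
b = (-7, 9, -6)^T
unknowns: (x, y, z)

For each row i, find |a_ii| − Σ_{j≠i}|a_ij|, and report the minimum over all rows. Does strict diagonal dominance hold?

row 1: |7| − (1+2) = 4
row 2: |-10| − (3+3) = 4
row 3: |6| − (1+3) = 2
minimum over rows = 2 → strictly diagonally dominant (convergence guaranteed)

2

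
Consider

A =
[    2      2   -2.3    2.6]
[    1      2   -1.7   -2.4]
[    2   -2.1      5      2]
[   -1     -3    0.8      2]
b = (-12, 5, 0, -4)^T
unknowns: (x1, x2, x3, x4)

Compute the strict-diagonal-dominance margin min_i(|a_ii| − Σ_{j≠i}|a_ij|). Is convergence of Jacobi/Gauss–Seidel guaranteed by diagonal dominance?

row 1: |2| − (2+2.3+2.6) = -4.9
row 2: |2| − (1+1.7+2.4) = -3.1
row 3: |5| − (2+2.1+2) = -1.1
row 4: |2| − (1+3+0.8) = -2.8
minimum over rows = -4.9 → not strictly diagonally dominant

-4.9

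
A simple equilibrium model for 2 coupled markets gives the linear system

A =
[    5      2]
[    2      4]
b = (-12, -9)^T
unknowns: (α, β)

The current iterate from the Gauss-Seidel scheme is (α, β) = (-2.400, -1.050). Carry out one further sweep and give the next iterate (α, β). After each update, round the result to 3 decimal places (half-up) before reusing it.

(-1.980, -1.260)

One sweep:
  α = (-12 - (2)·-1.050) / (5) = -1.980
  β = (-9 - (2)·-1.980) / (4) = -1.260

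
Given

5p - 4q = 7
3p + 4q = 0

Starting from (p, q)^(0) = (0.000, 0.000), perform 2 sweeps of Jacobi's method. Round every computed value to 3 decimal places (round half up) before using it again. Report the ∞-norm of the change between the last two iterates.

Iteration 1:
  p = (7 - (-4)·0.000) / (5) = 1.400
  q = (0 - (3)·0.000) / (4) = 0.000
Iteration 2:
  p = (7 - (-4)·0.000) / (5) = 1.400
  q = (0 - (3)·1.400) / (4) = -1.050
Change: (0.000, -1.050) → max |·| = 1.050

1.050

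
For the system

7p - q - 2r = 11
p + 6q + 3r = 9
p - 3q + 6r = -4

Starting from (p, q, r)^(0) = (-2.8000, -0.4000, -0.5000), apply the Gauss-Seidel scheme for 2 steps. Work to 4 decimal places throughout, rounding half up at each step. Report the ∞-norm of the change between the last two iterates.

0.3789

Iteration 1:
  p = (11 - (-1)·-0.4000 - (-2)·-0.5000) / (7) = 1.3714
  q = (9 - (1)·1.3714 - (3)·-0.5000) / (6) = 1.5214
  r = (-4 - (1)·1.3714 - (-3)·1.5214) / (6) = -0.1345
Iteration 2:
  p = (11 - (-1)·1.5214 - (-2)·-0.1345) / (7) = 1.7503
  q = (9 - (1)·1.7503 - (3)·-0.1345) / (6) = 1.2755
  r = (-4 - (1)·1.7503 - (-3)·1.2755) / (6) = -0.3206
Change: (0.3789, -0.2459, -0.1861) → max |·| = 0.3789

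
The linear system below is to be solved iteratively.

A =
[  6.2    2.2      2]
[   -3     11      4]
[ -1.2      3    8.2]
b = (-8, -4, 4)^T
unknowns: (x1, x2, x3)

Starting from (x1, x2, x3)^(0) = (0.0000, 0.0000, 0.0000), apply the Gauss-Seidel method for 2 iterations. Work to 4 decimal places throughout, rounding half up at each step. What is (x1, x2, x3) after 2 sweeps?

Iteration 1:
  x1 = (-8 - (2.2)·0.0000 - (2)·0.0000) / (6.2) = -1.2903
  x2 = (-4 - (-3)·-1.2903 - (4)·0.0000) / (11) = -0.7155
  x3 = (4 - (-1.2)·-1.2903 - (3)·-0.7155) / (8.2) = 0.5607
Iteration 2:
  x1 = (-8 - (2.2)·-0.7155 - (2)·0.5607) / (6.2) = -1.2173
  x2 = (-4 - (-3)·-1.2173 - (4)·0.5607) / (11) = -0.8995
  x3 = (4 - (-1.2)·-1.2173 - (3)·-0.8995) / (8.2) = 0.6387

(-1.2173, -0.8995, 0.6387)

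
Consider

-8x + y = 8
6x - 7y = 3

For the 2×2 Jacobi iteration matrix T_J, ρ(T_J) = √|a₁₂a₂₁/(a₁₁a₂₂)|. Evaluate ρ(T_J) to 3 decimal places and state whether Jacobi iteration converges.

0.327

a₁₂a₂₁/(a₁₁a₂₂) = (1)·(6) / ((-8)·(-7)) = 0.107143
ρ = √|0.107143| = √0.107143 = 0.327
ρ < 1, so Jacobi converges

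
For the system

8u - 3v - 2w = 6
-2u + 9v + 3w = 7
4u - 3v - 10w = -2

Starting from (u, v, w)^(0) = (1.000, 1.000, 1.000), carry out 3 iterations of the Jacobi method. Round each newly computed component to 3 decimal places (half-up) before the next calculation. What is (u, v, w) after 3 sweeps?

Iteration 1:
  u = (6 - (-3)·1.000 - (-2)·1.000) / (8) = 1.375
  v = (7 - (-2)·1.000 - (3)·1.000) / (9) = 0.667
  w = (-2 - (4)·1.000 - (-3)·1.000) / (-10) = 0.300
Iteration 2:
  u = (6 - (-3)·0.667 - (-2)·0.300) / (8) = 1.075
  v = (7 - (-2)·1.375 - (3)·0.300) / (9) = 0.983
  w = (-2 - (4)·1.375 - (-3)·0.667) / (-10) = 0.550
Iteration 3:
  u = (6 - (-3)·0.983 - (-2)·0.550) / (8) = 1.256
  v = (7 - (-2)·1.075 - (3)·0.550) / (9) = 0.833
  w = (-2 - (4)·1.075 - (-3)·0.983) / (-10) = 0.335

(1.256, 0.833, 0.335)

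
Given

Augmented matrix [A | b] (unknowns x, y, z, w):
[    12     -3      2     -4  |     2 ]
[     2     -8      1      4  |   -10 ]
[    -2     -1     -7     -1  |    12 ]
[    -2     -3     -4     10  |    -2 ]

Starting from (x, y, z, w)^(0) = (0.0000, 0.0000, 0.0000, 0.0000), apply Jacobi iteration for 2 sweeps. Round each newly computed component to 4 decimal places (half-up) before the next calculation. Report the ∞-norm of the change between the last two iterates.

0.5315

Iteration 1:
  x = (2 - (-3)·0.0000 - (2)·0.0000 - (-4)·0.0000) / (12) = 0.1667
  y = (-10 - (2)·0.0000 - (1)·0.0000 - (4)·0.0000) / (-8) = 1.2500
  z = (12 - (-2)·0.0000 - (-1)·0.0000 - (-1)·0.0000) / (-7) = -1.7143
  w = (-2 - (-2)·0.0000 - (-3)·0.0000 - (-4)·0.0000) / (10) = -0.2000
Iteration 2:
  x = (2 - (-3)·1.2500 - (2)·-1.7143 - (-4)·-0.2000) / (12) = 0.6982
  y = (-10 - (2)·0.1667 - (1)·-1.7143 - (4)·-0.2000) / (-8) = 0.9774
  z = (12 - (-2)·0.1667 - (-1)·1.2500 - (-1)·-0.2000) / (-7) = -1.9119
  w = (-2 - (-2)·0.1667 - (-3)·1.2500 - (-4)·-1.7143) / (10) = -0.4774
Change: (0.5315, -0.2726, -0.1976, -0.2774) → max |·| = 0.5315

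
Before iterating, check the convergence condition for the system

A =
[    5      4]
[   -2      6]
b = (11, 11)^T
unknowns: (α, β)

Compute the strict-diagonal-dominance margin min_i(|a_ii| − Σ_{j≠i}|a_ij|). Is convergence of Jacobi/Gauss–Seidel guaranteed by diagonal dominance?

1

row 1: |5| − (4) = 1
row 2: |6| − (2) = 4
minimum over rows = 1 → strictly diagonally dominant (convergence guaranteed)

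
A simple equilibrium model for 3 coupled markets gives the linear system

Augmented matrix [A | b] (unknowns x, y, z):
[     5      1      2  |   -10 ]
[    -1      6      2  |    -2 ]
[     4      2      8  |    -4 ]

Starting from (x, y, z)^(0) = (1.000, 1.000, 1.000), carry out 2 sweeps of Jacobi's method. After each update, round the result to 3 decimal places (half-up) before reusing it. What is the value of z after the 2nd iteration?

0.925

Iteration 1:
  x = (-10 - (1)·1.000 - (2)·1.000) / (5) = -2.600
  y = (-2 - (-1)·1.000 - (2)·1.000) / (6) = -0.500
  z = (-4 - (4)·1.000 - (2)·1.000) / (8) = -1.250
Iteration 2:
  x = (-10 - (1)·-0.500 - (2)·-1.250) / (5) = -1.400
  y = (-2 - (-1)·-2.600 - (2)·-1.250) / (6) = -0.350
  z = (-4 - (4)·-2.600 - (2)·-0.500) / (8) = 0.925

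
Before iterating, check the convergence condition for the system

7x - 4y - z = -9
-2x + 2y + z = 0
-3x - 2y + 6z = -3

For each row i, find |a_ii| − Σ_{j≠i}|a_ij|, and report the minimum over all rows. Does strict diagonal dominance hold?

-1

row 1: |7| − (4+1) = 2
row 2: |2| − (2+1) = -1
row 3: |6| − (3+2) = 1
minimum over rows = -1 → not strictly diagonally dominant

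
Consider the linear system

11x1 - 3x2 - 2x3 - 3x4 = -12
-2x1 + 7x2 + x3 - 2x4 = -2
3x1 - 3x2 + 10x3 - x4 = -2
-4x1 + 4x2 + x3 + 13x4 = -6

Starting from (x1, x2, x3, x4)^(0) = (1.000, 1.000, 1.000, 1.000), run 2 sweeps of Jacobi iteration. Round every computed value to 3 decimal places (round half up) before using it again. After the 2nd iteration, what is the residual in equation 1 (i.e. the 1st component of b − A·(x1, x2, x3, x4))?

-2.234

Iteration 1:
  x1 = (-12 - (-3)·1.000 - (-2)·1.000 - (-3)·1.000) / (11) = -0.364
  x2 = (-2 - (-2)·1.000 - (1)·1.000 - (-2)·1.000) / (7) = 0.143
  x3 = (-2 - (3)·1.000 - (-3)·1.000 - (-1)·1.000) / (10) = -0.100
  x4 = (-6 - (-4)·1.000 - (4)·1.000 - (1)·1.000) / (13) = -0.538
Iteration 2:
  x1 = (-12 - (-3)·0.143 - (-2)·-0.100 - (-3)·-0.538) / (11) = -1.217
  x2 = (-2 - (-2)·-0.364 - (1)·-0.100 - (-2)·-0.538) / (7) = -0.529
  x3 = (-2 - (3)·-0.364 - (-3)·0.143 - (-1)·-0.538) / (10) = -0.102
  x4 = (-6 - (-4)·-0.364 - (4)·0.143 - (1)·-0.100) / (13) = -0.610
Residual b − A·x = (-2.234, -1.849, 0.474, -0.720)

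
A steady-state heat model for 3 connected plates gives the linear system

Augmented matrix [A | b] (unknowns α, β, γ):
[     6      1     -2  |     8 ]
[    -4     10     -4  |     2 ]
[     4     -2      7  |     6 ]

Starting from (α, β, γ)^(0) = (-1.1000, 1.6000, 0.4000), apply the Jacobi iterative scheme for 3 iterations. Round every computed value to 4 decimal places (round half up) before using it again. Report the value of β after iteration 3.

1.0572

Iteration 1:
  α = (8 - (1)·1.6000 - (-2)·0.4000) / (6) = 1.2000
  β = (2 - (-4)·-1.1000 - (-4)·0.4000) / (10) = -0.0800
  γ = (6 - (4)·-1.1000 - (-2)·1.6000) / (7) = 1.9429
Iteration 2:
  α = (8 - (1)·-0.0800 - (-2)·1.9429) / (6) = 1.9943
  β = (2 - (-4)·1.2000 - (-4)·1.9429) / (10) = 1.4572
  γ = (6 - (4)·1.2000 - (-2)·-0.0800) / (7) = 0.1486
Iteration 3:
  α = (8 - (1)·1.4572 - (-2)·0.1486) / (6) = 1.1400
  β = (2 - (-4)·1.9943 - (-4)·0.1486) / (10) = 1.0572
  γ = (6 - (4)·1.9943 - (-2)·1.4572) / (7) = 0.1339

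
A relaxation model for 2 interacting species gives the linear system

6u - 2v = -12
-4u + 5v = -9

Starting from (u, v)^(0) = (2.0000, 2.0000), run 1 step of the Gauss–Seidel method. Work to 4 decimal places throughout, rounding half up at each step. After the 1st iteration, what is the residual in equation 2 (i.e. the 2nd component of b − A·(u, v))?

-0.0002

Iteration 1:
  u = (-12 - (-2)·2.0000) / (6) = -1.3333
  v = (-9 - (-4)·-1.3333) / (5) = -2.8666
Residual b − A·x = (-9.7334, -0.0002)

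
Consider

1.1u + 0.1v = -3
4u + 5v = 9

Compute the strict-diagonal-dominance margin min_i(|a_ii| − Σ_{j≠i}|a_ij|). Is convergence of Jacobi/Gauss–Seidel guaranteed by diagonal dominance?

1

row 1: |1.1| − (0.1) = 1
row 2: |5| − (4) = 1
minimum over rows = 1 → strictly diagonally dominant (convergence guaranteed)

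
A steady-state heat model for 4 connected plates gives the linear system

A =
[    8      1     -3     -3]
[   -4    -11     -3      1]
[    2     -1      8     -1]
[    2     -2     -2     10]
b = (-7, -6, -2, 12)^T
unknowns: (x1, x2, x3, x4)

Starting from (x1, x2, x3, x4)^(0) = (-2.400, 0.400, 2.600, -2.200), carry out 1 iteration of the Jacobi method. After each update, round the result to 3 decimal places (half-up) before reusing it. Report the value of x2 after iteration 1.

0.509

Iteration 1:
  x1 = (-7 - (1)·0.400 - (-3)·2.600 - (-3)·-2.200) / (8) = -0.775
  x2 = (-6 - (-4)·-2.400 - (-3)·2.600 - (1)·-2.200) / (-11) = 0.509
  x3 = (-2 - (2)·-2.400 - (-1)·0.400 - (-1)·-2.200) / (8) = 0.125
  x4 = (12 - (2)·-2.400 - (-2)·0.400 - (-2)·2.600) / (10) = 2.280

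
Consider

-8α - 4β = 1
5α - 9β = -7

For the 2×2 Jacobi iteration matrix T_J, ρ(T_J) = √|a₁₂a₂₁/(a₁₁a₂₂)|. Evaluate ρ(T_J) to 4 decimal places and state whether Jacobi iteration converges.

a₁₂a₂₁/(a₁₁a₂₂) = (-4)·(5) / ((-8)·(-9)) = -0.277778
ρ = √|-0.277778| = √0.277778 = 0.5270
ρ < 1, so Jacobi converges

0.5270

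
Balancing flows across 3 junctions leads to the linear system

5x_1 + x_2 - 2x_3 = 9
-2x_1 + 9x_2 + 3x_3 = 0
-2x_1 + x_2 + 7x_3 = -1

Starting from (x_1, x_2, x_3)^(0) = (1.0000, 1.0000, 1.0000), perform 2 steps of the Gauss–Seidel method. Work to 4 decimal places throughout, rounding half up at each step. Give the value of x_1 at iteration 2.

1.9429

Iteration 1:
  x_1 = (9 - (1)·1.0000 - (-2)·1.0000) / (5) = 2.0000
  x_2 = (0 - (-2)·2.0000 - (3)·1.0000) / (9) = 0.1111
  x_3 = (-1 - (-2)·2.0000 - (1)·0.1111) / (7) = 0.4127
Iteration 2:
  x_1 = (9 - (1)·0.1111 - (-2)·0.4127) / (5) = 1.9429
  x_2 = (0 - (-2)·1.9429 - (3)·0.4127) / (9) = 0.2942
  x_3 = (-1 - (-2)·1.9429 - (1)·0.2942) / (7) = 0.3702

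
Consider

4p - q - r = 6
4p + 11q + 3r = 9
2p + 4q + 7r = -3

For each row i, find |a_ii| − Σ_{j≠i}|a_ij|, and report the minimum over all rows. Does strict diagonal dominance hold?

1

row 1: |4| − (1+1) = 2
row 2: |11| − (4+3) = 4
row 3: |7| − (2+4) = 1
minimum over rows = 1 → strictly diagonally dominant (convergence guaranteed)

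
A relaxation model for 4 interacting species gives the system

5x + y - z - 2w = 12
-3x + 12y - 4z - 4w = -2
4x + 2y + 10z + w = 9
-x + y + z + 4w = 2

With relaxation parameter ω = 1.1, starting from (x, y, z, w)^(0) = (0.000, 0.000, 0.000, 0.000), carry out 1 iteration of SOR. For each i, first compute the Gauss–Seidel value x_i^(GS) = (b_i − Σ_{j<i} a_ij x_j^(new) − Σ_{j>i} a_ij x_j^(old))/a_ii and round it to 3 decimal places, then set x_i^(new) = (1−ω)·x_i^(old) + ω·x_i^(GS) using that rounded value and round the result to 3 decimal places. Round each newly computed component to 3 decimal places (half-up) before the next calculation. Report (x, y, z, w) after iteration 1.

Iteration 1:
  x: GS value = (12 - (1)·0.000 - (-1)·0.000 - (-2)·0.000) / (5) = 2.400;  x ← (1−ω)·0.000 + ω·2.400 = 2.640
  y: GS value = (-2 - (-3)·2.640 - (-4)·0.000 - (-4)·0.000) / (12) = 0.493;  y ← (1−ω)·0.000 + ω·0.493 = 0.542
  z: GS value = (9 - (4)·2.640 - (2)·0.542 - (1)·0.000) / (10) = -0.264;  z ← (1−ω)·0.000 + ω·-0.264 = -0.290
  w: GS value = (2 - (-1)·2.640 - (1)·0.542 - (1)·-0.290) / (4) = 1.097;  w ← (1−ω)·0.000 + ω·1.097 = 1.207

(2.640, 0.542, -0.290, 1.207)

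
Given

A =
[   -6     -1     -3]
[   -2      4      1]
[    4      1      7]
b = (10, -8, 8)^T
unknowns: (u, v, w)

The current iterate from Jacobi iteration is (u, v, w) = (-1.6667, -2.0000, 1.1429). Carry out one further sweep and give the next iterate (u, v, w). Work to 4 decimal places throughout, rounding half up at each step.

One sweep:
  u = (10 - (-1)·-2.0000 - (-3)·1.1429) / (-6) = -1.9048
  v = (-8 - (-2)·-1.6667 - (1)·1.1429) / (4) = -3.1191
  w = (8 - (4)·-1.6667 - (1)·-2.0000) / (7) = 2.3810

(-1.9048, -3.1191, 2.3810)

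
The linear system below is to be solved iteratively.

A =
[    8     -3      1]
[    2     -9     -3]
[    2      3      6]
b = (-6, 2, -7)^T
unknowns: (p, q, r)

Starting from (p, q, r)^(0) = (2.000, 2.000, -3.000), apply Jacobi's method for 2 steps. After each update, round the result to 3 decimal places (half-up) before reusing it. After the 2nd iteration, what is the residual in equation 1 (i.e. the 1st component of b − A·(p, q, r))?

-2.178

Iteration 1:
  p = (-6 - (-3)·2.000 - (1)·-3.000) / (8) = 0.375
  q = (2 - (2)·2.000 - (-3)·-3.000) / (-9) = 1.222
  r = (-7 - (2)·2.000 - (3)·2.000) / (6) = -2.833
Iteration 2:
  p = (-6 - (-3)·1.222 - (1)·-2.833) / (8) = 0.062
  q = (2 - (2)·0.375 - (-3)·-2.833) / (-9) = 0.805
  r = (-7 - (2)·0.375 - (3)·1.222) / (6) = -1.903
Residual b − A·x = (-2.178, 3.412, 1.879)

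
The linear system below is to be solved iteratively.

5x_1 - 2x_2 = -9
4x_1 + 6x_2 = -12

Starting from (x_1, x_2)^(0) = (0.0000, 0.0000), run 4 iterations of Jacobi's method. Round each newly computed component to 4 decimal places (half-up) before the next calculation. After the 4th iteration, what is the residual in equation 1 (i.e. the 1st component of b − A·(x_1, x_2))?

Iteration 1:
  x_1 = (-9 - (-2)·0.0000) / (5) = -1.8000
  x_2 = (-12 - (4)·0.0000) / (6) = -2.0000
Iteration 2:
  x_1 = (-9 - (-2)·-2.0000) / (5) = -2.6000
  x_2 = (-12 - (4)·-1.8000) / (6) = -0.8000
Iteration 3:
  x_1 = (-9 - (-2)·-0.8000) / (5) = -2.1200
  x_2 = (-12 - (4)·-2.6000) / (6) = -0.2667
Iteration 4:
  x_1 = (-9 - (-2)·-0.2667) / (5) = -1.9067
  x_2 = (-12 - (4)·-2.1200) / (6) = -0.5867
Residual b − A·x = (-0.6399, -0.8530)

-0.6399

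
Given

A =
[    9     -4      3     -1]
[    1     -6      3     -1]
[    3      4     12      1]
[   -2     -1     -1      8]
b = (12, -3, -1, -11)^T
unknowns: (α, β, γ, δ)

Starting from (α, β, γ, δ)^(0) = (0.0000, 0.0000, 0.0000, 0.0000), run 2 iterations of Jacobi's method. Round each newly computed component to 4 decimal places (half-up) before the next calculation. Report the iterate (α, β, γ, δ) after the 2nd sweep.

Iteration 1:
  α = (12 - (-4)·0.0000 - (3)·0.0000 - (-1)·0.0000) / (9) = 1.3333
  β = (-3 - (1)·0.0000 - (3)·0.0000 - (-1)·0.0000) / (-6) = 0.5000
  γ = (-1 - (3)·0.0000 - (4)·0.0000 - (1)·0.0000) / (12) = -0.0833
  δ = (-11 - (-2)·0.0000 - (-1)·0.0000 - (-1)·0.0000) / (8) = -1.3750
Iteration 2:
  α = (12 - (-4)·0.5000 - (3)·-0.0833 - (-1)·-1.3750) / (9) = 1.4305
  β = (-3 - (1)·1.3333 - (3)·-0.0833 - (-1)·-1.3750) / (-6) = 0.9097
  γ = (-1 - (3)·1.3333 - (4)·0.5000 - (1)·-1.3750) / (12) = -0.4687
  δ = (-11 - (-2)·1.3333 - (-1)·0.5000 - (-1)·-0.0833) / (8) = -0.9896

(1.4305, 0.9097, -0.4687, -0.9896)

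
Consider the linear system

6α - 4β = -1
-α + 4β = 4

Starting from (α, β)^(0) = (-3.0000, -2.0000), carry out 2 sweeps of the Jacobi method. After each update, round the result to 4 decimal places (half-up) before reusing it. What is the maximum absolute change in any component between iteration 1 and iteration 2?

Iteration 1:
  α = (-1 - (-4)·-2.0000) / (6) = -1.5000
  β = (4 - (-1)·-3.0000) / (4) = 0.2500
Iteration 2:
  α = (-1 - (-4)·0.2500) / (6) = 0.0000
  β = (4 - (-1)·-1.5000) / (4) = 0.6250
Change: (1.5000, 0.3750) → max |·| = 1.5000

1.5000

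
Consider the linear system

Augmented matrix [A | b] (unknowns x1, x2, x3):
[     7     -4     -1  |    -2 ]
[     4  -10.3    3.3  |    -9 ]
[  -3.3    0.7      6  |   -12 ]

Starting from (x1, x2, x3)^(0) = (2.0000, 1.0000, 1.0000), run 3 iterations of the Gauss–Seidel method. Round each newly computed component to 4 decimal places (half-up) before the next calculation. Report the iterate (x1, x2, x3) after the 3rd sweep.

(-0.3646, 0.1169, -2.2142)

Iteration 1:
  x1 = (-2 - (-4)·1.0000 - (-1)·1.0000) / (7) = 0.4286
  x2 = (-9 - (4)·0.4286 - (3.3)·1.0000) / (-10.3) = 1.3606
  x3 = (-12 - (-3.3)·0.4286 - (0.7)·1.3606) / (6) = -1.9230
Iteration 2:
  x1 = (-2 - (-4)·1.3606 - (-1)·-1.9230) / (7) = 0.2171
  x2 = (-9 - (4)·0.2171 - (3.3)·-1.9230) / (-10.3) = 0.3420
  x3 = (-12 - (-3.3)·0.2171 - (0.7)·0.3420) / (6) = -1.9205
Iteration 3:
  x1 = (-2 - (-4)·0.3420 - (-1)·-1.9205) / (7) = -0.3646
  x2 = (-9 - (4)·-0.3646 - (3.3)·-1.9205) / (-10.3) = 0.1169
  x3 = (-12 - (-3.3)·-0.3646 - (0.7)·0.1169) / (6) = -2.2142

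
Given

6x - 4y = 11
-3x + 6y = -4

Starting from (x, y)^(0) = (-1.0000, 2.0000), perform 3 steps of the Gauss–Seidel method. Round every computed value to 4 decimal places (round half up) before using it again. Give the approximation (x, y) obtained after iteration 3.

Iteration 1:
  x = (11 - (-4)·2.0000) / (6) = 3.1667
  y = (-4 - (-3)·3.1667) / (6) = 0.9167
Iteration 2:
  x = (11 - (-4)·0.9167) / (6) = 2.4445
  y = (-4 - (-3)·2.4445) / (6) = 0.5556
Iteration 3:
  x = (11 - (-4)·0.5556) / (6) = 2.2037
  y = (-4 - (-3)·2.2037) / (6) = 0.4352

(2.2037, 0.4352)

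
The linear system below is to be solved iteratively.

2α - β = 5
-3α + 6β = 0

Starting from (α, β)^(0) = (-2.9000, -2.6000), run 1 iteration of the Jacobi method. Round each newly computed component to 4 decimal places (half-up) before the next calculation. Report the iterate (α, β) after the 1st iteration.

(1.2000, -1.4500)

Iteration 1:
  α = (5 - (-1)·-2.6000) / (2) = 1.2000
  β = (0 - (-3)·-2.9000) / (6) = -1.4500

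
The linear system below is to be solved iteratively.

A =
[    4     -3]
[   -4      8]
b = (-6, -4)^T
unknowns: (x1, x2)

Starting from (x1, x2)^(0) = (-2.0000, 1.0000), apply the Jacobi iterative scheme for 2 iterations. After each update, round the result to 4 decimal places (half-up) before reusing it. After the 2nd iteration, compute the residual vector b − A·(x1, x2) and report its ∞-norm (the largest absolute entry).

Iteration 1:
  x1 = (-6 - (-3)·1.0000) / (4) = -0.7500
  x2 = (-4 - (-4)·-2.0000) / (8) = -1.5000
Iteration 2:
  x1 = (-6 - (-3)·-1.5000) / (4) = -2.6250
  x2 = (-4 - (-4)·-0.7500) / (8) = -0.8750
Residual b − A·x = (1.8750, -7.5000); ∞-norm = 7.5000

7.5000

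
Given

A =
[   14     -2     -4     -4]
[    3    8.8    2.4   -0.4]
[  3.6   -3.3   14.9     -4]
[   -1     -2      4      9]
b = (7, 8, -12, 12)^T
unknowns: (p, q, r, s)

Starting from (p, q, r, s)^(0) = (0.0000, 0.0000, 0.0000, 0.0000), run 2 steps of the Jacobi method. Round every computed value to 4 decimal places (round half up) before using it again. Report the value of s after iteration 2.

Iteration 1:
  p = (7 - (-2)·0.0000 - (-4)·0.0000 - (-4)·0.0000) / (14) = 0.5000
  q = (8 - (3)·0.0000 - (2.4)·0.0000 - (-0.4)·0.0000) / (8.8) = 0.9091
  r = (-12 - (3.6)·0.0000 - (-3.3)·0.0000 - (-4)·0.0000) / (14.9) = -0.8054
  s = (12 - (-1)·0.0000 - (-2)·0.0000 - (4)·0.0000) / (9) = 1.3333
Iteration 2:
  p = (7 - (-2)·0.9091 - (-4)·-0.8054 - (-4)·1.3333) / (14) = 0.7807
  q = (8 - (3)·0.5000 - (2.4)·-0.8054 - (-0.4)·1.3333) / (8.8) = 1.0189
  r = (-12 - (3.6)·0.5000 - (-3.3)·0.9091 - (-4)·1.3333) / (14.9) = -0.3669
  s = (12 - (-1)·0.5000 - (-2)·0.9091 - (4)·-0.8054) / (9) = 1.9489

1.9489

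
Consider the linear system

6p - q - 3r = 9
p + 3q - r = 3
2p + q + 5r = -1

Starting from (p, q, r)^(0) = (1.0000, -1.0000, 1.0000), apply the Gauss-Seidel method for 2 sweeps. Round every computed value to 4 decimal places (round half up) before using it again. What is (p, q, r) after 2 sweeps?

(1.0815, 0.2802, -0.6886)

Iteration 1:
  p = (9 - (-1)·-1.0000 - (-3)·1.0000) / (6) = 1.8333
  q = (3 - (1)·1.8333 - (-1)·1.0000) / (3) = 0.7222
  r = (-1 - (2)·1.8333 - (1)·0.7222) / (5) = -1.0778
Iteration 2:
  p = (9 - (-1)·0.7222 - (-3)·-1.0778) / (6) = 1.0815
  q = (3 - (1)·1.0815 - (-1)·-1.0778) / (3) = 0.2802
  r = (-1 - (2)·1.0815 - (1)·0.2802) / (5) = -0.6886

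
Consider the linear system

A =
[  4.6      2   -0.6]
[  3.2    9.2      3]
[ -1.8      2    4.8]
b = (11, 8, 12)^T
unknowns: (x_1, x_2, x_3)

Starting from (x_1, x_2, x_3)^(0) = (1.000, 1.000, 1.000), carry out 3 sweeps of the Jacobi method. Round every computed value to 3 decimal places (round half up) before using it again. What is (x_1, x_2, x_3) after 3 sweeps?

Iteration 1:
  x_1 = (11 - (2)·1.000 - (-0.6)·1.000) / (4.6) = 2.087
  x_2 = (8 - (3.2)·1.000 - (3)·1.000) / (9.2) = 0.196
  x_3 = (12 - (-1.8)·1.000 - (2)·1.000) / (4.8) = 2.458
Iteration 2:
  x_1 = (11 - (2)·0.196 - (-0.6)·2.458) / (4.6) = 2.627
  x_2 = (8 - (3.2)·2.087 - (3)·2.458) / (9.2) = -0.658
  x_3 = (12 - (-1.8)·2.087 - (2)·0.196) / (4.8) = 3.201
Iteration 3:
  x_1 = (11 - (2)·-0.658 - (-0.6)·3.201) / (4.6) = 3.095
  x_2 = (8 - (3.2)·2.627 - (3)·3.201) / (9.2) = -1.088
  x_3 = (12 - (-1.8)·2.627 - (2)·-0.658) / (4.8) = 3.759

(3.095, -1.088, 3.759)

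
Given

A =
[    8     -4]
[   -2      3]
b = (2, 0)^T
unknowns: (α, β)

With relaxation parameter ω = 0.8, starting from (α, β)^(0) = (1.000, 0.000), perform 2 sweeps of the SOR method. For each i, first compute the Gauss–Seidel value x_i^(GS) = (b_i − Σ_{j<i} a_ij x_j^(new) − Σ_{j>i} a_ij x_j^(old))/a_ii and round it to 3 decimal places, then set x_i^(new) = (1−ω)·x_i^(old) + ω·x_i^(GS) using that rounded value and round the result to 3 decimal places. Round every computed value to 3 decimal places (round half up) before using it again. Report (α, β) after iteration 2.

(0.366, 0.238)

Iteration 1:
  α: GS value = (2 - (-4)·0.000) / (8) = 0.250;  α ← (1−ω)·1.000 + ω·0.250 = 0.400
  β: GS value = (0 - (-2)·0.400) / (3) = 0.267;  β ← (1−ω)·0.000 + ω·0.267 = 0.214
Iteration 2:
  α: GS value = (2 - (-4)·0.214) / (8) = 0.357;  α ← (1−ω)·0.400 + ω·0.357 = 0.366
  β: GS value = (0 - (-2)·0.366) / (3) = 0.244;  β ← (1−ω)·0.214 + ω·0.244 = 0.238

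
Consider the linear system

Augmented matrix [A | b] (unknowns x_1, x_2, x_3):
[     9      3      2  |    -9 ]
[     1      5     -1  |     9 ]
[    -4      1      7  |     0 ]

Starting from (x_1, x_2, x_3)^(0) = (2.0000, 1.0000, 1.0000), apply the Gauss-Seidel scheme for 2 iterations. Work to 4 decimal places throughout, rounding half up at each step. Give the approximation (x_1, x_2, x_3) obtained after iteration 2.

Iteration 1:
  x_1 = (-9 - (3)·1.0000 - (2)·1.0000) / (9) = -1.5556
  x_2 = (9 - (1)·-1.5556 - (-1)·1.0000) / (5) = 2.3111
  x_3 = (0 - (-4)·-1.5556 - (1)·2.3111) / (7) = -1.2191
Iteration 2:
  x_1 = (-9 - (3)·2.3111 - (2)·-1.2191) / (9) = -1.4995
  x_2 = (9 - (1)·-1.4995 - (-1)·-1.2191) / (5) = 1.8561
  x_3 = (0 - (-4)·-1.4995 - (1)·1.8561) / (7) = -1.1220

(-1.4995, 1.8561, -1.1220)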